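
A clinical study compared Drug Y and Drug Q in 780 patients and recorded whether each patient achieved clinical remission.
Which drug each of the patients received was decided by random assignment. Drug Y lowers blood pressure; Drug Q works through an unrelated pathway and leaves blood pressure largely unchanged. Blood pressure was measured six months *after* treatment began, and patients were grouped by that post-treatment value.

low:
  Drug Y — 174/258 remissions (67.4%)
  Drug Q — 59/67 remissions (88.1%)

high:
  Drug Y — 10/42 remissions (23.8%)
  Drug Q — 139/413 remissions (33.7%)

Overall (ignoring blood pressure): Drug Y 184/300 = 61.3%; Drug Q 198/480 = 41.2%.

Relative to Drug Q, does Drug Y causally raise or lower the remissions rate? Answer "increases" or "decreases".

The stratified and pooled comparisons disagree (Drug Q wins within each blood pressure; Drug Y wins overall), so the answer turns on the causal role of blood pressure.
Stratifying would compare drugs among patients the drugs themselves sorted into blood pressure groups — a form of selection on an intermediate. The unconditioned pooled rates give the total causal effect.
Pooled: Drug Y 61.3% vs Drug Q 41.2%; Drug Y is higher overall.

increases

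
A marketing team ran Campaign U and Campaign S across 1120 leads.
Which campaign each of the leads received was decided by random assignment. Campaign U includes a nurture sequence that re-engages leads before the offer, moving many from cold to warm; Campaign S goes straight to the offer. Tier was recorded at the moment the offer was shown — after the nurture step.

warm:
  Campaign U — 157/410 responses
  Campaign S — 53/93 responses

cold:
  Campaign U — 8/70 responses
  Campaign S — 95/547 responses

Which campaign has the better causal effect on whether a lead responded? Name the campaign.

The stratified and pooled comparisons disagree (Campaign S wins within each engagement tier; Campaign U wins overall), so the answer turns on the causal role of engagement tier.
Engagement tier here is a post-treatment variable shaped by the campaign; conditioning on it would introduce bias rather than remove it. The overall comparison is the causal one.
Pooled: Campaign U 34.4% vs Campaign S 23.1%; Campaign U is higher overall.

Campaign U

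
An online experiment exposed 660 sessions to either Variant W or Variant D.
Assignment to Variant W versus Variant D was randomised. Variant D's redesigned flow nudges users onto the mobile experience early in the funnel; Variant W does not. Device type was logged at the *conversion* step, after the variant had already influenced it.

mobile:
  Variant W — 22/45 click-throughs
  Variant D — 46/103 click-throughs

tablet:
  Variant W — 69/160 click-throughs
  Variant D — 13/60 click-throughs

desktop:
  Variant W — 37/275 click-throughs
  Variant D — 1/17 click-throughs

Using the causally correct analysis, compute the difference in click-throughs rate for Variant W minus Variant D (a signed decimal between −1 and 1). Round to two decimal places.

Stratifying would compare variants among sessions the variants themselves sorted into device type groups — a form of selection on an intermediate. The unconditioned pooled rates give the total causal effect.
The causal difference is the pooled difference: 0.267 − 0.333 = -0.067.

-0.07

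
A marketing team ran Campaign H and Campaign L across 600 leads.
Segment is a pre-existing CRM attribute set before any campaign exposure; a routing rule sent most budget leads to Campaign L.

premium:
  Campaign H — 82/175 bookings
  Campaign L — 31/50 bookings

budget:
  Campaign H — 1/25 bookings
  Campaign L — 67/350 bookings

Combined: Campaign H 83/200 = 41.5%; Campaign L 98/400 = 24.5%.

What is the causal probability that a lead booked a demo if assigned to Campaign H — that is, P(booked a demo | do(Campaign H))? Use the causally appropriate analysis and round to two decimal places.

0.20

The customer segment-specific comparison favours Campaign L throughout, but the pooled figures favour Campaign H. The question is whether to condition on customer segment.
Nothing the campaign does changes customer segment; the imbalance is an allocation artefact. With customer segment also predicting the outcome, the pooled figure is confounded, and the within-stratum comparison is the causal one.
Standardising Campaign H to the population customer segment mix: 0.375·82/175 + 0.625·1/25 = 0.201.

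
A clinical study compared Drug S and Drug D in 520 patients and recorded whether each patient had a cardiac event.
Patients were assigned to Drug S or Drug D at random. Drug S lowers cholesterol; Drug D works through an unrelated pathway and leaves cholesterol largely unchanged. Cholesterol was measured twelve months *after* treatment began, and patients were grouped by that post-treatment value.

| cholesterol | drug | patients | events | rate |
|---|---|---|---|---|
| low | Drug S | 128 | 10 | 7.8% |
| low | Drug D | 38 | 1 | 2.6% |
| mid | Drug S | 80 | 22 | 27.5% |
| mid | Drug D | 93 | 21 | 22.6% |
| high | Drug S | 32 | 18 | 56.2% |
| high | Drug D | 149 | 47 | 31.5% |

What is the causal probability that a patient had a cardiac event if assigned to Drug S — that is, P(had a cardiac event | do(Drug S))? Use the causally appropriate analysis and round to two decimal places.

Cholesterol lies on the pathway drug → cholesterol → outcome, so adjusting for it blocks the indirect effect. For the total causal effect of drug, use the unadjusted pooled rates.
So P(outcome | do(Drug S)) is just the pooled rate for Drug S: 50/240 = 0.208.

0.21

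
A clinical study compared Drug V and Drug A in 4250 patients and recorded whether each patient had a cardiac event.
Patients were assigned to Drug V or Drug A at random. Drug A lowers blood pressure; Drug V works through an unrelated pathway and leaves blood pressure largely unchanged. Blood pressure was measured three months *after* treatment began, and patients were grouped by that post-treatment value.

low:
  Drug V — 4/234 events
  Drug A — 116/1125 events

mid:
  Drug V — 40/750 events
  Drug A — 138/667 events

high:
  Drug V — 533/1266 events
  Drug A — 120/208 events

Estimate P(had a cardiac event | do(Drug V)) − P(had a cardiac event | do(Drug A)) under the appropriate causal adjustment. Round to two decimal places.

+0.07

Drug V is lower inside every blood pressure stratum but Drug A is lower in aggregate. Whether to stratify depends on how blood pressure relates to the drug.
Blood pressure is recorded after the drug and is itself shifted by it — it sits on the causal path from drug to outcome. Conditioning on a mediator would strip out part of the effect we want; the pooled comparison gives the total causal effect.
The causal difference is the pooled difference: 0.256 − 0.187 = +0.069.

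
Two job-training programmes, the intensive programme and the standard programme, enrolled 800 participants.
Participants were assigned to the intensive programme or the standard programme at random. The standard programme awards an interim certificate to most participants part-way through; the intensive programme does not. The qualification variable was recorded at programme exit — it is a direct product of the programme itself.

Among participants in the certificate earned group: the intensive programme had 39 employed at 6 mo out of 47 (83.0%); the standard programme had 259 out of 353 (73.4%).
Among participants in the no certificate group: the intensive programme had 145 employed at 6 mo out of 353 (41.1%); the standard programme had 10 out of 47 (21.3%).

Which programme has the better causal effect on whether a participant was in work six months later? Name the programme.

Within every qualification attained during the programme level the intensive programme has the higher rate, yet pooled the standard programme does — Simpson's reversal.
Stratifying would compare programmes among participants the programmes themselves sorted into qualification attained during the programme groups — a form of selection on an intermediate. The unconditioned pooled rates give the total causal effect.
Pooled: the intensive programme 46.0% vs the standard programme 67.2%; the standard programme is higher overall.

the standard programme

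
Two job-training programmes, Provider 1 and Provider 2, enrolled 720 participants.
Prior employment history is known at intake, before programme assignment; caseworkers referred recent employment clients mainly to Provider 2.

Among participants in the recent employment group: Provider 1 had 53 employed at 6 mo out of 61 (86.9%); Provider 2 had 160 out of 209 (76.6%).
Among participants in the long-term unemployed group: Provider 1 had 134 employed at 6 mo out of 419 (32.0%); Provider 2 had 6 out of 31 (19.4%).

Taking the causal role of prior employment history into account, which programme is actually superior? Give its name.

Provider 1

Here prior employment history is a common cause — it drives both which programme a case falls under and the outcome. The crude comparison mixes populations; the stratum-specific rates are the causally relevant ones.
Within each level — recent employment: 86.9% vs 76.6%; long-term unemployed: 32.0% vs 19.4% — Provider 1 is higher every time.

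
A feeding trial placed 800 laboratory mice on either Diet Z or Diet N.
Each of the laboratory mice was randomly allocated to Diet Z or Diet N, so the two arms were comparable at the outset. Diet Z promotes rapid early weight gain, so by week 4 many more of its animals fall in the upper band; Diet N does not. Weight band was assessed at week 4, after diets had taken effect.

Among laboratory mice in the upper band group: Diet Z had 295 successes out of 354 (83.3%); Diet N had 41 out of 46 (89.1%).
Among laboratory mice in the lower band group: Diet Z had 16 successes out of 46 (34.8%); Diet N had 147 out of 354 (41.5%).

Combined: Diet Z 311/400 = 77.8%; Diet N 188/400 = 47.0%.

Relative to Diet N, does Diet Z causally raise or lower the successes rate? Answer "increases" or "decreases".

The stratified and pooled comparisons disagree (Diet N wins within each week-4 weight band; Diet Z wins overall), so the answer turns on the causal role of week-4 weight band.
Because the diet influences week-4 weight band, week-4 weight band is a post-treatment mediator, not a confounder. Stratifying on it would bias the estimate; the causal effect is the crude pooled difference.
Pooled: Diet Z 77.8% vs Diet N 47.0%; Diet Z is higher overall.

increases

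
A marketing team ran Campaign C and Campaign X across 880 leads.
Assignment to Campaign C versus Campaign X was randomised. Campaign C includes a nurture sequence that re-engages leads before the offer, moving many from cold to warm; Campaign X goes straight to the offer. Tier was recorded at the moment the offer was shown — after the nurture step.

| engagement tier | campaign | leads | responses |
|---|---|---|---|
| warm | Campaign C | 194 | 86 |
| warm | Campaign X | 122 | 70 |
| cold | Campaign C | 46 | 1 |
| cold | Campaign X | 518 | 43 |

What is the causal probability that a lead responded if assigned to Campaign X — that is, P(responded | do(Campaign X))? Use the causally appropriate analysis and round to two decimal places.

Because the campaign influences engagement tier, engagement tier is a post-treatment mediator, not a confounder. Stratifying on it would bias the estimate; the causal effect is the crude pooled difference.
So P(outcome | do(Campaign X)) is just the pooled rate for Campaign X: 113/640 = 0.177.

0.18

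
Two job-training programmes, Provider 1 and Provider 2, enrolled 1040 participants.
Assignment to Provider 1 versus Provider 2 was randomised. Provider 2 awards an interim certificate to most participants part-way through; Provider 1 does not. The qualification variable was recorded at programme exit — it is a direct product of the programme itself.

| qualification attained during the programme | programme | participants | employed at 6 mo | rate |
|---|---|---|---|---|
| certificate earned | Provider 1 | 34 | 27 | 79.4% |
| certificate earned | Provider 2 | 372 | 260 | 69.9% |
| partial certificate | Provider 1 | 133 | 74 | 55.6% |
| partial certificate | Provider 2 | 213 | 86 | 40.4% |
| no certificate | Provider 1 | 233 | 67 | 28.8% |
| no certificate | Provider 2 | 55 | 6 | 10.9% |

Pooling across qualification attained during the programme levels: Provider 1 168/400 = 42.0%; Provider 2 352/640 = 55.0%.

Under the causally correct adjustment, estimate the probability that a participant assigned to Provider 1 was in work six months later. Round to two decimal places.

0.42

Stratifying would compare programmes among participants the programmes themselves sorted into qualification attained during the programme groups — a form of selection on an intermediate. The unconditioned pooled rates give the total causal effect.
So P(outcome | do(Provider 1)) is just the pooled rate for Provider 1: 168/400 = 0.420.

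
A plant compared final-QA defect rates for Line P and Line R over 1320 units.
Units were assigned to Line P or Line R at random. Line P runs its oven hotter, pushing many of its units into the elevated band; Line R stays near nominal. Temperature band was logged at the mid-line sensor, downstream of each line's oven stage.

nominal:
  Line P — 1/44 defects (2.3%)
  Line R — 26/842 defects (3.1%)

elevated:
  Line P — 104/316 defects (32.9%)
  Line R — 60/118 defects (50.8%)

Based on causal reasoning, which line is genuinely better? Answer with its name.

Stratifying would compare lines among units the lines themselves sorted into in-process temperature band groups — a form of selection on an intermediate. The unconditioned pooled rates give the total causal effect.
Pooled: Line P 29.2% vs Line R 9.0%; Line R is lower overall.

Line R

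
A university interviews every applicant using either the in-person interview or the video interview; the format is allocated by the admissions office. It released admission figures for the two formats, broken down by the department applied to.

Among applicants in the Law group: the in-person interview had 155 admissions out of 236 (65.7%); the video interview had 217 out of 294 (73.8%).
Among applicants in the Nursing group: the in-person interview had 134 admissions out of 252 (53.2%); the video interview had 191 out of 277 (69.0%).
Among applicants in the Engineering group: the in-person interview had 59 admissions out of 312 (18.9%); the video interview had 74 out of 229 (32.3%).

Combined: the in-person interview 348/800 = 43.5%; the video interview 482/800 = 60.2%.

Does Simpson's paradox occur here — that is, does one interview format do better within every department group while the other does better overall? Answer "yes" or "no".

no

Within each department level (Law 65.7% vs 73.8%; Nursing 53.2% vs 69.0%; Engineering 18.9% vs 32.3%), the video interview has the higher rate every time. Pooled: 43.5% vs 60.2% — the video interview has the higher rate overall. They agree.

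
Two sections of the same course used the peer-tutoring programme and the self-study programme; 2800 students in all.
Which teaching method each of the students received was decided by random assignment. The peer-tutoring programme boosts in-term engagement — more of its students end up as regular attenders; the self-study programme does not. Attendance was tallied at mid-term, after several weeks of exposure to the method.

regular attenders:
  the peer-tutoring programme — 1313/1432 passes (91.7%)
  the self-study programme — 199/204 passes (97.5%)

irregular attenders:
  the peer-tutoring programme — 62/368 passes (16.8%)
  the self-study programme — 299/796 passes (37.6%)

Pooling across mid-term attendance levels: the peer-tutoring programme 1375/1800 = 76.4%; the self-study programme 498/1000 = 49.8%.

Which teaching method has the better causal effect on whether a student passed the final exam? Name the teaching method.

The stratified and pooled comparisons disagree (the self-study programme wins within each mid-term attendance; the peer-tutoring programme wins overall), so the answer turns on the causal role of mid-term attendance.
Because the teaching method influences mid-term attendance, mid-term attendance is a post-treatment mediator, not a confounder. Stratifying on it would bias the estimate; the causal effect is the crude pooled difference.
Pooled: the peer-tutoring programme 76.4% vs the self-study programme 49.8%; the peer-tutoring programme is higher overall.

the peer-tutoring programme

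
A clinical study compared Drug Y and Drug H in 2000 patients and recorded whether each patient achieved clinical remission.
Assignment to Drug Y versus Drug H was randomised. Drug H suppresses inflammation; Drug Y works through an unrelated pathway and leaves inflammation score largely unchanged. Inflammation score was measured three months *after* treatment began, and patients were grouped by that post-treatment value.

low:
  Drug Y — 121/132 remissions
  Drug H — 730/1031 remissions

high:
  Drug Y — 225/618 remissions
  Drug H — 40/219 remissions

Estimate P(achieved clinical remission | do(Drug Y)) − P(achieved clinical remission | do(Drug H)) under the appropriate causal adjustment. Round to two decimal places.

-0.15

The inflammation score-specific comparison favours Drug Y throughout, but the pooled figures favour Drug H. The question is whether to condition on inflammation score.
Because the drug influences inflammation score, inflammation score is a post-treatment mediator, not a confounder. Stratifying on it would bias the estimate; the causal effect is the crude pooled difference.
The causal difference is the pooled difference: 0.461 − 0.616 = -0.155.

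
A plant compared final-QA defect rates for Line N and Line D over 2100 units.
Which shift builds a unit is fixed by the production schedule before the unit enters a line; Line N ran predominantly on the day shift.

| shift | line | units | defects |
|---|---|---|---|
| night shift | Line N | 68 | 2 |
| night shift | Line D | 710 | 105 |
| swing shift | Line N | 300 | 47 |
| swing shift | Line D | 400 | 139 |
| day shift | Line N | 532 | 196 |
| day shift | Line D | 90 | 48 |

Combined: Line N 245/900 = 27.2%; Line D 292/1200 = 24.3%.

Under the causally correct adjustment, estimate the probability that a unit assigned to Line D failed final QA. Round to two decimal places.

Here shift is a common cause — it drives both which line a case falls under and the outcome. The crude comparison mixes populations; the stratum-specific rates are the causally relevant ones.
Standardising Line D to the population shift mix: 0.370·105/710 + 0.333·139/400 + 0.296·48/90 = 0.329.

0.33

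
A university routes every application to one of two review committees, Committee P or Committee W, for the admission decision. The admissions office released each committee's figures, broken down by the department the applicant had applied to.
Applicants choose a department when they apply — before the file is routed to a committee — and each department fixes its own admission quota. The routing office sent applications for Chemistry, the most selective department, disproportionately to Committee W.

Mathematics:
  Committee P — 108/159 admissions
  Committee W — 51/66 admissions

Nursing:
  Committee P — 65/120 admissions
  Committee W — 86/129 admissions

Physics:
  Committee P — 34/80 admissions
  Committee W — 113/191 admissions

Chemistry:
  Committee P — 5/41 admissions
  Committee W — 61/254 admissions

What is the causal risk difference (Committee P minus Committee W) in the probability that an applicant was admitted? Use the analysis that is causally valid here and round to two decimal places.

Here department is a common cause — it drives both which review committee a case falls under and the outcome. The crude comparison mixes populations; the stratum-specific rates are the causally relevant ones.
Adjusting over the population distribution of department: 0.216·(0.679−0.773) + 0.239·(0.542−0.667) + 0.261·(0.425−0.592) + 0.284·(0.122−0.240) = -0.127.

-0.13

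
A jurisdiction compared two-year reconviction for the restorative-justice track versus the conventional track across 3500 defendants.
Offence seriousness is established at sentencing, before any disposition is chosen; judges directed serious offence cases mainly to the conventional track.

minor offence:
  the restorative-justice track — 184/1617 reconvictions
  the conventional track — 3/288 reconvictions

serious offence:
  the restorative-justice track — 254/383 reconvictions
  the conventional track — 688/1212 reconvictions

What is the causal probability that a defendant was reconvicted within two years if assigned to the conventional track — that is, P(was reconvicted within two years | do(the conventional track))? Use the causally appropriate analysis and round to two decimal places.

0.26

Offence seriousness differs across dispositions for reasons unrelated to any effect of the disposition itself, and it separately predicts the outcome — a classic confounder. We must compare within offence seriousness levels.
Standardising the conventional track to the population offence seriousness mix: 0.544·3/288 + 0.456·688/1212 = 0.264.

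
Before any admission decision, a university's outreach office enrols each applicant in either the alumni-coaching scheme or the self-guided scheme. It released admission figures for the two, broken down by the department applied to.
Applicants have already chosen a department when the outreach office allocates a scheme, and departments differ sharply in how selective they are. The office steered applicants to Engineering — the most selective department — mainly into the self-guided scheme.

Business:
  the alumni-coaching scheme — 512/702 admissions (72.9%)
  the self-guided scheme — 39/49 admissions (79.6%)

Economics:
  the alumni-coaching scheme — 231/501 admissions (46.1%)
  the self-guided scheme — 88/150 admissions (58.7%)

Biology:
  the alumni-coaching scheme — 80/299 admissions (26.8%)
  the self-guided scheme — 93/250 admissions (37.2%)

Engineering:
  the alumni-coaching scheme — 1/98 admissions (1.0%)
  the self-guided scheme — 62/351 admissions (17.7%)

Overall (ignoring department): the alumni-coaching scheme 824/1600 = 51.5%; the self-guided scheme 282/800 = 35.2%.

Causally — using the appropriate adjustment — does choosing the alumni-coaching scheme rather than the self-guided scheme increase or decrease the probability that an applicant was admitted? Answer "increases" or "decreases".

decreases

Department is set before the outreach scheme has any effect — it is not caused by the outreach scheme — and it independently drives the outcome. That makes it a confounder, so the causal comparison is within department levels.
Within each level — Business: 72.9% vs 79.6%; Economics: 46.1% vs 58.7%; Biology: 26.8% vs 37.2%; Engineering: 1.0% vs 17.7% — the self-guided scheme is higher every time.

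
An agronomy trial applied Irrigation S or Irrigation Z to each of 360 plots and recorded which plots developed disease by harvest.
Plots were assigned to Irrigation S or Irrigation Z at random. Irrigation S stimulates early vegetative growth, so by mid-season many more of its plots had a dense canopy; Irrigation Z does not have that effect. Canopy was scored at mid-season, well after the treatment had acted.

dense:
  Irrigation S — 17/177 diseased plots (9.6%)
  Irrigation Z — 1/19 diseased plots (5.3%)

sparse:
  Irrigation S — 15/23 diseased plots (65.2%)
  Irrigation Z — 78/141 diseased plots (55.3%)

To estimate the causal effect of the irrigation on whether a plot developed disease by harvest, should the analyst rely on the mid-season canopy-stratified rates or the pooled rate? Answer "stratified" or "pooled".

pooled

The stratified and pooled comparisons disagree (Irrigation Z wins within each mid-season canopy; Irrigation S wins overall), so the answer turns on the causal role of mid-season canopy.
Mid-season canopy is downstream of the irrigation. One should not condition on a consequence of treatment, so the overall rates are the right comparison.
Pooled: Irrigation S 16.0% vs Irrigation Z 49.4%; Irrigation S is lower overall.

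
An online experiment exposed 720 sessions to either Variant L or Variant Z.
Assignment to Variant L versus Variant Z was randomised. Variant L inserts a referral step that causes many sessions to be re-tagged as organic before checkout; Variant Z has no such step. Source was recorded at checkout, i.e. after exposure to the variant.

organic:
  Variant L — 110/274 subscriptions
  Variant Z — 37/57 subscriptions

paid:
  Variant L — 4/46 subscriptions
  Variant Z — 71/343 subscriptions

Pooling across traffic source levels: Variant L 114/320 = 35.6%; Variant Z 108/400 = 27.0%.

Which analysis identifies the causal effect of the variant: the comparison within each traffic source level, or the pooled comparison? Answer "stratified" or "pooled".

pooled

Variant Z is higher inside every traffic source stratum but Variant L is higher in aggregate. Whether to stratify depends on how traffic source relates to the variant.
Traffic source lies on the pathway variant → traffic source → outcome, so adjusting for it blocks the indirect effect. For the total causal effect of variant, use the unadjusted pooled rates.
Pooled: Variant L 35.6% vs Variant Z 27.0%; Variant L is higher overall.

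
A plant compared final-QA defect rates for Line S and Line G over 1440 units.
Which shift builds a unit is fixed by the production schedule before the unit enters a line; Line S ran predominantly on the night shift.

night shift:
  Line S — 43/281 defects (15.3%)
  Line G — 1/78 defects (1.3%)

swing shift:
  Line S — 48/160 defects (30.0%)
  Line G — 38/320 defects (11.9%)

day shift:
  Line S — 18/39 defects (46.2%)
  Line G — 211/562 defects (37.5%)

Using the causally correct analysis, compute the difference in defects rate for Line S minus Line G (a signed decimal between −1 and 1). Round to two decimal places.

The imbalance in shift arose from how units were allocated, not from anything the line did; and shift independently affects the outcome. The pooled gap is confounded — condition on shift.
Adjusting over the population distribution of shift: 0.249·(0.153−0.013) + 0.333·(0.300−0.119) + 0.417·(0.462−0.375) = +0.131.

+0.13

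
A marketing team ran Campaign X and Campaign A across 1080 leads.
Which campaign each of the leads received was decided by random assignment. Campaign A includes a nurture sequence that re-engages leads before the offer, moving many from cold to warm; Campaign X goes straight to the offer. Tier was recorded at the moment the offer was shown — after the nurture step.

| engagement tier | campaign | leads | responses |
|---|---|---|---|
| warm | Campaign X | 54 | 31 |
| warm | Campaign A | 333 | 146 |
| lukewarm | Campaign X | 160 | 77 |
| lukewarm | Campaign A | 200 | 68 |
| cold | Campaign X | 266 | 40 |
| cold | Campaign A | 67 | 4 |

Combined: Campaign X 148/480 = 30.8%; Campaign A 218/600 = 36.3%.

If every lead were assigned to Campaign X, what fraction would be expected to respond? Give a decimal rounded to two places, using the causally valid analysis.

0.31

The distribution of engagement tier is itself part of what the campaign does — it is an intermediate outcome. Holding it fixed would remove that part of the effect; the total effect is the pooled difference.
So P(outcome | do(Campaign X)) is just the pooled rate for Campaign X: 148/480 = 0.308.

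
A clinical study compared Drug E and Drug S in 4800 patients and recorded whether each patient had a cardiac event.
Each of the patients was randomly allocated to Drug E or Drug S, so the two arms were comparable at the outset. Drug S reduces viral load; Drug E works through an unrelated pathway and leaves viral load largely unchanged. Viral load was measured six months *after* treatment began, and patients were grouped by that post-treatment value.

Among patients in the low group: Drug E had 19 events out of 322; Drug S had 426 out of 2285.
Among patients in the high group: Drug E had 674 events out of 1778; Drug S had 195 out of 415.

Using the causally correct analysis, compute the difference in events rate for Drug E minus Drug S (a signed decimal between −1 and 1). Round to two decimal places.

+0.10

Drug E is lower inside every viral load stratum but Drug S is lower in aggregate. Whether to stratify depends on how viral load relates to the drug.
Because the drug influences viral load, viral load is a post-treatment mediator, not a confounder. Stratifying on it would bias the estimate; the causal effect is the crude pooled difference.
The causal difference is the pooled difference: 0.330 − 0.230 = +0.100.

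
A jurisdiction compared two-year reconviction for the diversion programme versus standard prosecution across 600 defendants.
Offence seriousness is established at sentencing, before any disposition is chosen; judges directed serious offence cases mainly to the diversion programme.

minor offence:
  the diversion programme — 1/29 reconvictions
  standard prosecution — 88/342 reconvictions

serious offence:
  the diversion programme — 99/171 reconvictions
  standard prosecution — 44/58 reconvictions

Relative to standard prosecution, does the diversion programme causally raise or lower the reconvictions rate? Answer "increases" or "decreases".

decreases

the diversion programme is lower inside every offence seriousness stratum but standard prosecution is lower in aggregate. Whether to stratify depends on how offence seriousness relates to the disposition.
Offence seriousness differs across dispositions for reasons unrelated to any effect of the disposition itself, and it separately predicts the outcome — a classic confounder. We must compare within offence seriousness levels.
Within each level — minor offence: 3.4% vs 25.7%; serious offence: 57.9% vs 75.9% — the diversion programme is lower every time.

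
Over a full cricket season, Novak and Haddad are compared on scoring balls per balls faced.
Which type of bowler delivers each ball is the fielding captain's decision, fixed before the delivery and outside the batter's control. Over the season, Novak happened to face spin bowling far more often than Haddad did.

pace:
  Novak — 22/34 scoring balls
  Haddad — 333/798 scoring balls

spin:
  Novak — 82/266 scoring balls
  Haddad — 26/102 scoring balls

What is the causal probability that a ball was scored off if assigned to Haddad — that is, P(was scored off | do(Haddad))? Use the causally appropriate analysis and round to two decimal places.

0.37

The imbalance in bowling type arose from how balls faced were allocated, not from anything the player did; and bowling type independently affects the outcome. The pooled gap is confounded — condition on bowling type.
Standardising Haddad to the population bowling type mix: 0.693·333/798 + 0.307·26/102 = 0.367.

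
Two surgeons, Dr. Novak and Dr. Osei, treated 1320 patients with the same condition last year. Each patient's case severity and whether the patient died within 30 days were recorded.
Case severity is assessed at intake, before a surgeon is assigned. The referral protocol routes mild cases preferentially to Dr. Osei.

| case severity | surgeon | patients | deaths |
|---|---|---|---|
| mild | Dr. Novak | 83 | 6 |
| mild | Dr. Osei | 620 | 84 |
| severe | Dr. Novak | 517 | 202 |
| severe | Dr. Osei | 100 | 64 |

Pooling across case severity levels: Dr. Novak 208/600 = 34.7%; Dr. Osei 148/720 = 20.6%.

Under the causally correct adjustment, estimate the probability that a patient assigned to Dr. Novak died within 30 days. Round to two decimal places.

Since case severity is a pre-existing factor (not a product of the surgeon) and it affects the outcome on its own, it is a confounder. The stratified rates, not the pooled rate, identify the causal effect.
Standardising Dr. Novak to the population case severity mix: 0.533·6/83 + 0.467·202/517 = 0.221.

0.22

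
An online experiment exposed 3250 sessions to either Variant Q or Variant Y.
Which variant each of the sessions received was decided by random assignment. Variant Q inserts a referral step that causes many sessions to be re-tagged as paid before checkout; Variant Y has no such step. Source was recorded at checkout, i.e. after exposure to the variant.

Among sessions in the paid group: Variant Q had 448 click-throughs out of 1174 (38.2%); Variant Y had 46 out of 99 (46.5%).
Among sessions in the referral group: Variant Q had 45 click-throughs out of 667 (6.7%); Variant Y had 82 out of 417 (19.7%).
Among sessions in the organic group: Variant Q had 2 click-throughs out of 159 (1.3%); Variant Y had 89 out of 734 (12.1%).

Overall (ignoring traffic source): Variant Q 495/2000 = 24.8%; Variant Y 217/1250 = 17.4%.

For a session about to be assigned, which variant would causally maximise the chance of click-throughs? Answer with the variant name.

The traffic source-specific comparison favours Variant Y throughout, but the pooled figures favour Variant Q. The question is whether to condition on traffic source.
Traffic source here is a post-treatment variable shaped by the variant; conditioning on it would introduce bias rather than remove it. The overall comparison is the causal one.
Pooled: Variant Q 24.8% vs Variant Y 17.4%; Variant Q is higher overall.

Variant Q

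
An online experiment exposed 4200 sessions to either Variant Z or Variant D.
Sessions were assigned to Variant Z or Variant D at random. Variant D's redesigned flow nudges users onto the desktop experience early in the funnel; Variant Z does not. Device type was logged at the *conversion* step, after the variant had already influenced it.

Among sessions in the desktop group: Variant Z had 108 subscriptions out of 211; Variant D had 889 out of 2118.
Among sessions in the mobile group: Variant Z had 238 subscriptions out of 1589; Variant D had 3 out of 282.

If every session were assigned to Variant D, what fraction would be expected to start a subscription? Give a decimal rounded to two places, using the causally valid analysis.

The distribution of device type is itself part of what the variant does — it is an intermediate outcome. Holding it fixed would remove that part of the effect; the total effect is the pooled difference.
So P(outcome | do(Variant D)) is just the pooled rate for Variant D: 892/2400 = 0.372.

0.37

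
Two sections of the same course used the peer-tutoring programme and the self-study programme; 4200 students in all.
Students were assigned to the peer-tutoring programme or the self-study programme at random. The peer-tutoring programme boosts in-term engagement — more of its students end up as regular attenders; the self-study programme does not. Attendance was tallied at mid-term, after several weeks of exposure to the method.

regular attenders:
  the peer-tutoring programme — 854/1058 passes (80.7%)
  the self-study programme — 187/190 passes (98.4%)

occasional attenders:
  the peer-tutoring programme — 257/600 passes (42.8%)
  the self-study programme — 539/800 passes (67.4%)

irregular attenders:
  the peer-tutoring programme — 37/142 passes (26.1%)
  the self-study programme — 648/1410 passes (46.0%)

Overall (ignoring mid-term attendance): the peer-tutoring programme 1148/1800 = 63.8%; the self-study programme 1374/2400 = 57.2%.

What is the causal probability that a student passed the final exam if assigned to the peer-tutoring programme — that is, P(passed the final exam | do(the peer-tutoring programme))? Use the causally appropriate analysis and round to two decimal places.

Stratifying would compare teaching methods among students the teaching methods themselves sorted into mid-term attendance groups — a form of selection on an intermediate. The unconditioned pooled rates give the total causal effect.
So P(outcome | do(the peer-tutoring programme)) is just the pooled rate for the peer-tutoring programme: 1148/1800 = 0.638.

0.64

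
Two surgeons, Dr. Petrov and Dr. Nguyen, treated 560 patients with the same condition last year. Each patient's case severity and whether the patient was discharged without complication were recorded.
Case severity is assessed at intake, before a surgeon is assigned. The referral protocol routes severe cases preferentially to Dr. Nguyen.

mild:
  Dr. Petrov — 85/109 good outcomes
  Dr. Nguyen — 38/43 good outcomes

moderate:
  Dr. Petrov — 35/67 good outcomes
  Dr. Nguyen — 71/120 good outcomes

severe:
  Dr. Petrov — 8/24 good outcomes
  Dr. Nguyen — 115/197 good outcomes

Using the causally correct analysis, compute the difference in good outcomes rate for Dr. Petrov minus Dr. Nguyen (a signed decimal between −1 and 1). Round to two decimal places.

Within every case severity level Dr. Nguyen has the higher rate, yet pooled Dr. Petrov does — Simpson's reversal.
The imbalance in case severity arose from how patients were allocated, not from anything the surgeon did; and case severity independently affects the outcome. The pooled gap is confounded — condition on case severity.
Adjusting over the population distribution of case severity: 0.271·(0.780−0.884) + 0.334·(0.522−0.592) + 0.395·(0.333−0.584) = -0.150.

-0.15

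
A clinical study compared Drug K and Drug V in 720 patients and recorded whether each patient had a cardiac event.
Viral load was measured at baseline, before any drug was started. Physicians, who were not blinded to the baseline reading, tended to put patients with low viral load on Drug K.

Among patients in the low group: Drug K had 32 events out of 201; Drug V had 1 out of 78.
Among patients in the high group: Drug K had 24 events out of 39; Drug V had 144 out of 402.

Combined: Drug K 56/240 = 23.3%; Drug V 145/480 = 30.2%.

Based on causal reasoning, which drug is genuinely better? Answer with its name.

The stratified and pooled comparisons disagree (Drug V wins within each viral load; Drug K wins overall), so the answer turns on the causal role of viral load.
Viral load satisfies the back-door criterion: it is not a descendant of the drug, and it blocks the spurious path from drug to outcome. Adjusting for it (i.e., using the within-viral load rates) gives the causal effect.
Within each level — low: 15.9% vs 1.3%; high: 61.5% vs 35.8% — Drug V is lower every time.

Drug V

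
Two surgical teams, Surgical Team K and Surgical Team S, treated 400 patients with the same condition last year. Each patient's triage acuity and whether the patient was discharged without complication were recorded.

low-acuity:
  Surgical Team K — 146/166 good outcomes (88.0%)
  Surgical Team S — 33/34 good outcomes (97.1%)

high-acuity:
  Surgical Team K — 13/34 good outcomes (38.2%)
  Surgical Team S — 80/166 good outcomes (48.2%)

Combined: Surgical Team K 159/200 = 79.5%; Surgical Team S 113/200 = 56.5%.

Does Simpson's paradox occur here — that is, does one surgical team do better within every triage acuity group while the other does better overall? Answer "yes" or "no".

Within each triage acuity level (low-acuity 88.0% vs 97.1%; high-acuity 38.2% vs 48.2%), Surgical Team S has the higher rate every time. Pooled: 79.5% vs 56.5% — Surgical Team K has the higher rate overall. The two comparisons disagree.

yes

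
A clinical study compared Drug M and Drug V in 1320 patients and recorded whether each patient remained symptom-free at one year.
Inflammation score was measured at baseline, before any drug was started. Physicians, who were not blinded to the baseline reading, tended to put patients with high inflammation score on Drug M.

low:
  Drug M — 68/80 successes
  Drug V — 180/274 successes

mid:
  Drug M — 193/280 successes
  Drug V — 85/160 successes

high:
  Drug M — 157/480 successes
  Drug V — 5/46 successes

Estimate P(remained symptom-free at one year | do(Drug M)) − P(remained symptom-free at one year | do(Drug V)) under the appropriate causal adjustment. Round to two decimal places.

The imbalance in inflammation score arose from how patients were allocated, not from anything the drug did; and inflammation score independently affects the outcome. The pooled gap is confounded — condition on inflammation score.
Adjusting over the population distribution of inflammation score: 0.268·(0.850−0.657) + 0.333·(0.689−0.531) + 0.398·(0.327−0.109) = +0.191.

+0.19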